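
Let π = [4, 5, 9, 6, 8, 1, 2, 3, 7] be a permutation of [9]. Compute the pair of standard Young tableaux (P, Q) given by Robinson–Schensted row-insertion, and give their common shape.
P = [1, 2, 3, 7] / [4, 5, 6, 8] / [9];  Q = [1, 2, 3, 5] / [4, 7, 8, 9] / [6];  common shape = (4, 4, 1)

Row-insert the values π_1, π_2, … into P one at a time, bumping the leftmost entry strictly greater than the inserted value down to the next row. The recording tableau Q records, in position (i, j), the step at which that cell was added to P.
  Insert 4 (step 1): P = [4];  Q = [1]
  Insert 5 (step 2): P = [4, 5];  Q = [1, 2]
  Insert 9 (step 3): P = [4, 5, 9];  Q = [1, 2, 3]
  Insert 6 (step 4): P = [4, 5, 6] / [9];  Q = [1, 2, 3] / [4]
  Insert 8 (step 5): P = [4, 5, 6, 8] / [9];  Q = [1, 2, 3, 5] / [4]
  Insert 1 (step 6): P = [1, 5, 6, 8] / [4] / [9];  Q = [1, 2, 3, 5] / [4] / [6]
  Insert 2 (step 7): P = [1, 2, 6, 8] / [4, 5] / [9];  Q = [1, 2, 3, 5] / [4, 7] / [6]
  Insert 3 (step 8): P = [1, 2, 3, 8] / [4, 5, 6] / [9];  Q = [1, 2, 3, 5] / [4, 7, 8] / [6]
  Insert 7 (step 9): P = [1, 2, 3, 7] / [4, 5, 6, 8] / [9];  Q = [1, 2, 3, 5] / [4, 7, 8, 9] / [6]
Final shape: (4, 4, 1).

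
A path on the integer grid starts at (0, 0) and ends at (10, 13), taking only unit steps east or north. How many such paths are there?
Number of paths = 1144066

A monotone lattice path from (0, 0) to (10, 13) consists of 10 east steps and 13 north steps in some order, so it is determined by which 10 of the 23 steps are east. The count is C(23, 10) = 1144066.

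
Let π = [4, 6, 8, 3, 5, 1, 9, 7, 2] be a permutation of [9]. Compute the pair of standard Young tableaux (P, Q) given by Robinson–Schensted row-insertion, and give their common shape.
P = [1, 2, 7, 9] / [3, 5, 8] / [4, 6];  Q = [1, 2, 3, 7] / [4, 5, 8] / [6, 9];  common shape = (4, 3, 2)

Row-insert the values π_1, π_2, … into P one at a time, bumping the leftmost entry strictly greater than the inserted value down to the next row. The recording tableau Q records, in position (i, j), the step at which that cell was added to P.
  Insert 4 (step 1): P = [4];  Q = [1]
  Insert 6 (step 2): P = [4, 6];  Q = [1, 2]
  Insert 8 (step 3): P = [4, 6, 8];  Q = [1, 2, 3]
  Insert 3 (step 4): P = [3, 6, 8] / [4];  Q = [1, 2, 3] / [4]
  Insert 5 (step 5): P = [3, 5, 8] / [4, 6];  Q = [1, 2, 3] / [4, 5]
  Insert 1 (step 6): P = [1, 5, 8] / [3, 6] / [4];  Q = [1, 2, 3] / [4, 5] / [6]
  Insert 9 (step 7): P = [1, 5, 8, 9] / [3, 6] / [4];  Q = [1, 2, 3, 7] / [4, 5] / [6]
  Insert 7 (step 8): P = [1, 5, 7, 9] / [3, 6, 8] / [4];  Q = [1, 2, 3, 7] / [4, 5, 8] / [6]
  Insert 2 (step 9): P = [1, 2, 7, 9] / [3, 5, 8] / [4, 6];  Q = [1, 2, 3, 7] / [4, 5, 8] / [6, 9]
Final shape: (4, 3, 2).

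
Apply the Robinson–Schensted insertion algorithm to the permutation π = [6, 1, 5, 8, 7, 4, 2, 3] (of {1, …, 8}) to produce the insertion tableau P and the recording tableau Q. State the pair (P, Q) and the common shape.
P = [1, 2, 3] / [4, 7] / [5, 8] / [6];  Q = [1, 3, 4] / [2, 5] / [6, 8] / [7];  common shape = (3, 2, 2, 1)

Row-insert the values π_1, π_2, … into P one at a time, bumping the leftmost entry strictly greater than the inserted value down to the next row. The recording tableau Q records, in position (i, j), the step at which that cell was added to P.
  Insert 6 (step 1): P = [6];  Q = [1]
  Insert 1 (step 2): P = [1] / [6];  Q = [1] / [2]
  Insert 5 (step 3): P = [1, 5] / [6];  Q = [1, 3] / [2]
  Insert 8 (step 4): P = [1, 5, 8] / [6];  Q = [1, 3, 4] / [2]
  Insert 7 (step 5): P = [1, 5, 7] / [6, 8];  Q = [1, 3, 4] / [2, 5]
  Insert 4 (step 6): P = [1, 4, 7] / [5, 8] / [6];  Q = [1, 3, 4] / [2, 5] / [6]
  Insert 2 (step 7): P = [1, 2, 7] / [4, 8] / [5] / [6];  Q = [1, 3, 4] / [2, 5] / [6] / [7]
  Insert 3 (step 8): P = [1, 2, 3] / [4, 7] / [5, 8] / [6];  Q = [1, 3, 4] / [2, 5] / [6, 8] / [7]
Final shape: (3, 2, 2, 1).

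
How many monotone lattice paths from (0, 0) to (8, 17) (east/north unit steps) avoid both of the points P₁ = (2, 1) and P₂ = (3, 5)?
Number of paths = 604028

Inclusion–exclusion. Total paths: C(25, 8) = 1081575. Through P₁: C(3, 2)·C(22, 6) = 223839. Through P₂: C(8, 3)·C(17, 5) = 346528. Since P₁ is strictly southwest of P₂, a monotone path through both must visit P₁ then P₂; paths through both = C(3, 2)·C(5, 1)·C(17, 5) = 92820. Avoid both = 1081575 − 223839 − 346528 + 92820 = 604028.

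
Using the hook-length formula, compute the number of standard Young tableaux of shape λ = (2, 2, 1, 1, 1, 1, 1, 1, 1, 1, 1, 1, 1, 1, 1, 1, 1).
# SYT of shape (2, 2, 1, 1, 1, 1, 1, 1, 1, 1, 1, 1, 1, 1, 1, 1, 1) = 152

Hook-length formula: f^λ = n! / Π hook(c), product over all cells c of the Young diagram. For λ = (2, 2, 1, 1, 1, 1, 1, 1, 1, 1, 1, 1, 1, 1, 1, 1, 1), n = 19 boxes. Hook lengths by row (left-to-right, top-to-bottom): [18, 2]; [17, 1]; [15]; [14]; [13]; [12]; [11]; [10]; [9]; [8]; [7]; [6]; [5]; [4]; [3]; [2]; [1]. Product of hooks = 800296713216000. So f^λ = 19! / 800296713216000 = 121645100408832000 / 800296713216000 = 152.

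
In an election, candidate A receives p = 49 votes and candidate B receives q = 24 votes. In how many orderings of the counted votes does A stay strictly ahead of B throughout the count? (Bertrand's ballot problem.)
Strict-lead orderings = 4056255950045422500

Total orderings of the 73 votes with 49 for A: C(73, 49) = 11844267374132633700. By the Bertrand ballot formula (Cycle Lemma / reflection principle), the number of orderings in which A is strictly ahead of B throughout is (p − q)/(p + q) · C(p + q, p) = (49 − 24)/(49 + 24) · 11844267374132633700 = 4056255950045422500.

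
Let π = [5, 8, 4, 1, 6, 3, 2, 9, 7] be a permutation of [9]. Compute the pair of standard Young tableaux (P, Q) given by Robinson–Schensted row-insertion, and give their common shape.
P = [1, 2, 7] / [3, 6, 9] / [4, 8] / [5];  Q = [1, 2, 8] / [3, 5, 9] / [4, 6] / [7];  common shape = (3, 3, 2, 1)

Row-insert the values π_1, π_2, … into P one at a time, bumping the leftmost entry strictly greater than the inserted value down to the next row. The recording tableau Q records, in position (i, j), the step at which that cell was added to P.
  Insert 5 (step 1): P = [5];  Q = [1]
  Insert 8 (step 2): P = [5, 8];  Q = [1, 2]
  Insert 4 (step 3): P = [4, 8] / [5];  Q = [1, 2] / [3]
  Insert 1 (step 4): P = [1, 8] / [4] / [5];  Q = [1, 2] / [3] / [4]
  Insert 6 (step 5): P = [1, 6] / [4, 8] / [5];  Q = [1, 2] / [3, 5] / [4]
  Insert 3 (step 6): P = [1, 3] / [4, 6] / [5, 8];  Q = [1, 2] / [3, 5] / [4, 6]
  Insert 2 (step 7): P = [1, 2] / [3, 6] / [4, 8] / [5];  Q = [1, 2] / [3, 5] / [4, 6] / [7]
  Insert 9 (step 8): P = [1, 2, 9] / [3, 6] / [4, 8] / [5];  Q = [1, 2, 8] / [3, 5] / [4, 6] / [7]
  Insert 7 (step 9): P = [1, 2, 7] / [3, 6, 9] / [4, 8] / [5];  Q = [1, 2, 8] / [3, 5, 9] / [4, 6] / [7]
Final shape: (3, 3, 2, 1).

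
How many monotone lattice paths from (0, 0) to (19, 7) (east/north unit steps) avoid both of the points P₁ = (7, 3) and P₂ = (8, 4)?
Number of paths = 346580

Inclusion–exclusion. Total paths: C(26, 19) = 657800. Through P₁: C(10, 7)·C(16, 12) = 218400. Through P₂: C(12, 8)·C(14, 11) = 180180. Since P₁ is strictly southwest of P₂, a monotone path through both must visit P₁ then P₂; paths through both = C(10, 7)·C(2, 1)·C(14, 11) = 87360. Avoid both = 657800 − 218400 − 180180 + 87360 = 346580.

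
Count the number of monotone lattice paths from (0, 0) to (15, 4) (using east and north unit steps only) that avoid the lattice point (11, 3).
Number of paths = 2056

Total paths from (0, 0) to (15, 4): C(19, 15) = 3876. Paths through (11, 3): (paths (0, 0) → (11, 3)) × (paths (11, 3) → (15, 4)) = C(14, 11) · C(5, 4) = 364 · 5 = 1820. Avoidance count = 3876 − 1820 = 2056.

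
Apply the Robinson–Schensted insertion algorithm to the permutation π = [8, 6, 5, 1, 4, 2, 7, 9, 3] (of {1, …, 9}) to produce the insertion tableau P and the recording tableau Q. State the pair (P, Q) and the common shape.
P = [1, 2, 3, 9] / [4, 7] / [5] / [6] / [8];  Q = [1, 5, 7, 8] / [2, 9] / [3] / [4] / [6];  common shape = (4, 2, 1, 1, 1)

Row-insert the values π_1, π_2, … into P one at a time, bumping the leftmost entry strictly greater than the inserted value down to the next row. The recording tableau Q records, in position (i, j), the step at which that cell was added to P.
  Insert 8 (step 1): P = [8];  Q = [1]
  Insert 6 (step 2): P = [6] / [8];  Q = [1] / [2]
  Insert 5 (step 3): P = [5] / [6] / [8];  Q = [1] / [2] / [3]
  Insert 1 (step 4): P = [1] / [5] / [6] / [8];  Q = [1] / [2] / [3] / [4]
  Insert 4 (step 5): P = [1, 4] / [5] / [6] / [8];  Q = [1, 5] / [2] / [3] / [4]
  Insert 2 (step 6): P = [1, 2] / [4] / [5] / [6] / [8];  Q = [1, 5] / [2] / [3] / [4] / [6]
  Insert 7 (step 7): P = [1, 2, 7] / [4] / [5] / [6] / [8];  Q = [1, 5, 7] / [2] / [3] / [4] / [6]
  Insert 9 (step 8): P = [1, 2, 7, 9] / [4] / [5] / [6] / [8];  Q = [1, 5, 7, 8] / [2] / [3] / [4] / [6]
  Insert 3 (step 9): P = [1, 2, 3, 9] / [4, 7] / [5] / [6] / [8];  Q = [1, 5, 7, 8] / [2, 9] / [3] / [4] / [6]
Final shape: (4, 2, 1, 1, 1).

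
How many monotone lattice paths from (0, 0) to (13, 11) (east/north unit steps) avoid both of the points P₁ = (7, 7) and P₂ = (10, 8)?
Number of paths = 1174824

Inclusion–exclusion. Total paths: C(24, 13) = 2496144. Through P₁: C(14, 7)·C(10, 6) = 720720. Through P₂: C(18, 10)·C(6, 3) = 875160. Since P₁ is strictly southwest of P₂, a monotone path through both must visit P₁ then P₂; paths through both = C(14, 7)·C(4, 3)·C(6, 3) = 274560. Avoid both = 2496144 − 720720 − 875160 + 274560 = 1174824.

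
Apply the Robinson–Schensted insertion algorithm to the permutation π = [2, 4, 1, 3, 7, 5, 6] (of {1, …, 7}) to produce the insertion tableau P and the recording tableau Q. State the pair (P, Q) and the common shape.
P = [1, 3, 5, 6] / [2, 4, 7];  Q = [1, 2, 5, 7] / [3, 4, 6];  common shape = (4, 3)

Row-insert the values π_1, π_2, … into P one at a time, bumping the leftmost entry strictly greater than the inserted value down to the next row. The recording tableau Q records, in position (i, j), the step at which that cell was added to P.
  Insert 2 (step 1): P = [2];  Q = [1]
  Insert 4 (step 2): P = [2, 4];  Q = [1, 2]
  Insert 1 (step 3): P = [1, 4] / [2];  Q = [1, 2] / [3]
  Insert 3 (step 4): P = [1, 3] / [2, 4];  Q = [1, 2] / [3, 4]
  Insert 7 (step 5): P = [1, 3, 7] / [2, 4];  Q = [1, 2, 5] / [3, 4]
  Insert 5 (step 6): P = [1, 3, 5] / [2, 4, 7];  Q = [1, 2, 5] / [3, 4, 6]
  Insert 6 (step 7): P = [1, 3, 5, 6] / [2, 4, 7];  Q = [1, 2, 5, 7] / [3, 4, 6]
Final shape: (4, 3).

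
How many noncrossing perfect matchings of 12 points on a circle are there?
C_6 = 132

These noncrossing handshakes are counted by the Catalan number C_n = (1/(n + 1)) · C(2n, n). For n = 6: C_6 = (1/7) · C(12, 6) = 924/7 = 132.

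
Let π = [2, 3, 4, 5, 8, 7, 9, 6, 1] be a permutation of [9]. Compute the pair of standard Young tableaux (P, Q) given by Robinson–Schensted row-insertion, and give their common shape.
P = [1, 3, 4, 5, 6, 9] / [2] / [7] / [8];  Q = [1, 2, 3, 4, 5, 7] / [6] / [8] / [9];  common shape = (6, 1, 1, 1)

Row-insert the values π_1, π_2, … into P one at a time, bumping the leftmost entry strictly greater than the inserted value down to the next row. The recording tableau Q records, in position (i, j), the step at which that cell was added to P.
  Insert 2 (step 1): P = [2];  Q = [1]
  Insert 3 (step 2): P = [2, 3];  Q = [1, 2]
  Insert 4 (step 3): P = [2, 3, 4];  Q = [1, 2, 3]
  Insert 5 (step 4): P = [2, 3, 4, 5];  Q = [1, 2, 3, 4]
  Insert 8 (step 5): P = [2, 3, 4, 5, 8];  Q = [1, 2, 3, 4, 5]
  Insert 7 (step 6): P = [2, 3, 4, 5, 7] / [8];  Q = [1, 2, 3, 4, 5] / [6]
  Insert 9 (step 7): P = [2, 3, 4, 5, 7, 9] / [8];  Q = [1, 2, 3, 4, 5, 7] / [6]
  Insert 6 (step 8): P = [2, 3, 4, 5, 6, 9] / [7] / [8];  Q = [1, 2, 3, 4, 5, 7] / [6] / [8]
  Insert 1 (step 9): P = [1, 3, 4, 5, 6, 9] / [2] / [7] / [8];  Q = [1, 2, 3, 4, 5, 7] / [6] / [8] / [9]
Final shape: (6, 1, 1, 1).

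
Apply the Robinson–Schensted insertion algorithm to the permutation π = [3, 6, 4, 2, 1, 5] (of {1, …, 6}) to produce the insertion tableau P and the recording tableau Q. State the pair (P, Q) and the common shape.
P = [1, 4, 5] / [2] / [3] / [6];  Q = [1, 2, 6] / [3] / [4] / [5];  common shape = (3, 1, 1, 1)

Row-insert the values π_1, π_2, … into P one at a time, bumping the leftmost entry strictly greater than the inserted value down to the next row. The recording tableau Q records, in position (i, j), the step at which that cell was added to P.
  Insert 3 (step 1): P = [3];  Q = [1]
  Insert 6 (step 2): P = [3, 6];  Q = [1, 2]
  Insert 4 (step 3): P = [3, 4] / [6];  Q = [1, 2] / [3]
  Insert 2 (step 4): P = [2, 4] / [3] / [6];  Q = [1, 2] / [3] / [4]
  Insert 1 (step 5): P = [1, 4] / [2] / [3] / [6];  Q = [1, 2] / [3] / [4] / [5]
  Insert 5 (step 6): P = [1, 4, 5] / [2] / [3] / [6];  Q = [1, 2, 6] / [3] / [4] / [5]
Final shape: (3, 1, 1, 1).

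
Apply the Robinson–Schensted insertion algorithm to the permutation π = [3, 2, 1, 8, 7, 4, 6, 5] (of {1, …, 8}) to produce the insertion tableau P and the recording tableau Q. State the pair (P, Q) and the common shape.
P = [1, 4, 5] / [2, 6] / [3, 7] / [8];  Q = [1, 4, 7] / [2, 5] / [3, 6] / [8];  common shape = (3, 2, 2, 1)

Row-insert the values π_1, π_2, … into P one at a time, bumping the leftmost entry strictly greater than the inserted value down to the next row. The recording tableau Q records, in position (i, j), the step at which that cell was added to P.
  Insert 3 (step 1): P = [3];  Q = [1]
  Insert 2 (step 2): P = [2] / [3];  Q = [1] / [2]
  Insert 1 (step 3): P = [1] / [2] / [3];  Q = [1] / [2] / [3]
  Insert 8 (step 4): P = [1, 8] / [2] / [3];  Q = [1, 4] / [2] / [3]
  Insert 7 (step 5): P = [1, 7] / [2, 8] / [3];  Q = [1, 4] / [2, 5] / [3]
  Insert 4 (step 6): P = [1, 4] / [2, 7] / [3, 8];  Q = [1, 4] / [2, 5] / [3, 6]
  Insert 6 (step 7): P = [1, 4, 6] / [2, 7] / [3, 8];  Q = [1, 4, 7] / [2, 5] / [3, 6]
  Insert 5 (step 8): P = [1, 4, 5] / [2, 6] / [3, 7] / [8];  Q = [1, 4, 7] / [2, 5] / [3, 6] / [8]
Final shape: (3, 2, 2, 1).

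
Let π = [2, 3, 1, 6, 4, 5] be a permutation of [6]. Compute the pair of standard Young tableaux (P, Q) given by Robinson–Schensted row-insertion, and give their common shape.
P = [1, 3, 4, 5] / [2, 6];  Q = [1, 2, 4, 6] / [3, 5];  common shape = (4, 2)

Row-insert the values π_1, π_2, … into P one at a time, bumping the leftmost entry strictly greater than the inserted value down to the next row. The recording tableau Q records, in position (i, j), the step at which that cell was added to P.
  Insert 2 (step 1): P = [2];  Q = [1]
  Insert 3 (step 2): P = [2, 3];  Q = [1, 2]
  Insert 1 (step 3): P = [1, 3] / [2];  Q = [1, 2] / [3]
  Insert 6 (step 4): P = [1, 3, 6] / [2];  Q = [1, 2, 4] / [3]
  Insert 4 (step 5): P = [1, 3, 4] / [2, 6];  Q = [1, 2, 4] / [3, 5]
  Insert 5 (step 6): P = [1, 3, 4, 5] / [2, 6];  Q = [1, 2, 4, 6] / [3, 5]
Final shape: (4, 2).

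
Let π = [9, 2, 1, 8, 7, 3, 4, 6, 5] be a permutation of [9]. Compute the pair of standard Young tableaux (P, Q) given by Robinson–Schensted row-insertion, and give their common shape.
P = [1, 3, 4, 5] / [2, 6] / [7] / [8] / [9];  Q = [1, 4, 7, 8] / [2, 5] / [3] / [6] / [9];  common shape = (4, 2, 1, 1, 1)

Row-insert the values π_1, π_2, … into P one at a time, bumping the leftmost entry strictly greater than the inserted value down to the next row. The recording tableau Q records, in position (i, j), the step at which that cell was added to P.
  Insert 9 (step 1): P = [9];  Q = [1]
  Insert 2 (step 2): P = [2] / [9];  Q = [1] / [2]
  Insert 1 (step 3): P = [1] / [2] / [9];  Q = [1] / [2] / [3]
  Insert 8 (step 4): P = [1, 8] / [2] / [9];  Q = [1, 4] / [2] / [3]
  Insert 7 (step 5): P = [1, 7] / [2, 8] / [9];  Q = [1, 4] / [2, 5] / [3]
  Insert 3 (step 6): P = [1, 3] / [2, 7] / [8] / [9];  Q = [1, 4] / [2, 5] / [3] / [6]
  Insert 4 (step 7): P = [1, 3, 4] / [2, 7] / [8] / [9];  Q = [1, 4, 7] / [2, 5] / [3] / [6]
  Insert 6 (step 8): P = [1, 3, 4, 6] / [2, 7] / [8] / [9];  Q = [1, 4, 7, 8] / [2, 5] / [3] / [6]
  Insert 5 (step 9): P = [1, 3, 4, 5] / [2, 6] / [7] / [8] / [9];  Q = [1, 4, 7, 8] / [2, 5] / [3] / [6] / [9]
Final shape: (4, 2, 1, 1, 1).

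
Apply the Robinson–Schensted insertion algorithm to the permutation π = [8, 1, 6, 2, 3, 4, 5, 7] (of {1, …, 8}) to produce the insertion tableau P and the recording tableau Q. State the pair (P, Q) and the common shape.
P = [1, 2, 3, 4, 5, 7] / [6] / [8];  Q = [1, 3, 5, 6, 7, 8] / [2] / [4];  common shape = (6, 1, 1)

Row-insert the values π_1, π_2, … into P one at a time, bumping the leftmost entry strictly greater than the inserted value down to the next row. The recording tableau Q records, in position (i, j), the step at which that cell was added to P.
  Insert 8 (step 1): P = [8];  Q = [1]
  Insert 1 (step 2): P = [1] / [8];  Q = [1] / [2]
  Insert 6 (step 3): P = [1, 6] / [8];  Q = [1, 3] / [2]
  Insert 2 (step 4): P = [1, 2] / [6] / [8];  Q = [1, 3] / [2] / [4]
  Insert 3 (step 5): P = [1, 2, 3] / [6] / [8];  Q = [1, 3, 5] / [2] / [4]
  Insert 4 (step 6): P = [1, 2, 3, 4] / [6] / [8];  Q = [1, 3, 5, 6] / [2] / [4]
  Insert 5 (step 7): P = [1, 2, 3, 4, 5] / [6] / [8];  Q = [1, 3, 5, 6, 7] / [2] / [4]
  Insert 7 (step 8): P = [1, 2, 3, 4, 5, 7] / [6] / [8];  Q = [1, 3, 5, 6, 7, 8] / [2] / [4]
Final shape: (6, 1, 1).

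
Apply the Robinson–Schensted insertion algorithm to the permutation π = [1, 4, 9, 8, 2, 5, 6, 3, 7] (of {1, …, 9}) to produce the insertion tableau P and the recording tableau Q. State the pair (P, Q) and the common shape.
P = [1, 2, 3, 6, 7] / [4, 5] / [8] / [9];  Q = [1, 2, 3, 7, 9] / [4, 6] / [5] / [8];  common shape = (5, 2, 1, 1)

Row-insert the values π_1, π_2, … into P one at a time, bumping the leftmost entry strictly greater than the inserted value down to the next row. The recording tableau Q records, in position (i, j), the step at which that cell was added to P.
  Insert 1 (step 1): P = [1];  Q = [1]
  Insert 4 (step 2): P = [1, 4];  Q = [1, 2]
  Insert 9 (step 3): P = [1, 4, 9];  Q = [1, 2, 3]
  Insert 8 (step 4): P = [1, 4, 8] / [9];  Q = [1, 2, 3] / [4]
  Insert 2 (step 5): P = [1, 2, 8] / [4] / [9];  Q = [1, 2, 3] / [4] / [5]
  Insert 5 (step 6): P = [1, 2, 5] / [4, 8] / [9];  Q = [1, 2, 3] / [4, 6] / [5]
  Insert 6 (step 7): P = [1, 2, 5, 6] / [4, 8] / [9];  Q = [1, 2, 3, 7] / [4, 6] / [5]
  Insert 3 (step 8): P = [1, 2, 3, 6] / [4, 5] / [8] / [9];  Q = [1, 2, 3, 7] / [4, 6] / [5] / [8]
  Insert 7 (step 9): P = [1, 2, 3, 6, 7] / [4, 5] / [8] / [9];  Q = [1, 2, 3, 7, 9] / [4, 6] / [5] / [8]
Final shape: (5, 2, 1, 1).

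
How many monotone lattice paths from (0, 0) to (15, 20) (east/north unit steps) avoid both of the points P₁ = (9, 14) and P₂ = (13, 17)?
Number of paths = 1581277600

Inclusion–exclusion. Total paths: C(35, 15) = 3247943160. Through P₁: C(23, 9)·C(12, 6) = 755083560. Through P₂: C(30, 13)·C(5, 2) = 1197598500. Since P₁ is strictly southwest of P₂, a monotone path through both must visit P₁ then P₂; paths through both = C(23, 9)·C(7, 4)·C(5, 2) = 286016500. Avoid both = 3247943160 − 755083560 − 1197598500 + 286016500 = 1581277600.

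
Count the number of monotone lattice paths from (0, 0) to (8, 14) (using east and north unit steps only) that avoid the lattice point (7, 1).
Number of paths = 319658

Total paths from (0, 0) to (8, 14): C(22, 8) = 319770. Paths through (7, 1): (paths (0, 0) → (7, 1)) × (paths (7, 1) → (8, 14)) = C(8, 7) · C(14, 1) = 8 · 14 = 112. Avoidance count = 319770 − 112 = 319658.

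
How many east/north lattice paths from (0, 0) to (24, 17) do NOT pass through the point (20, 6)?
Number of paths = 151270216500

Total paths from (0, 0) to (24, 17): C(41, 24) = 151584480450. Paths through (20, 6): (paths (0, 0) → (20, 6)) × (paths (20, 6) → (24, 17)) = C(26, 20) · C(15, 4) = 230230 · 1365 = 314263950. Avoidance count = 151584480450 − 314263950 = 151270216500.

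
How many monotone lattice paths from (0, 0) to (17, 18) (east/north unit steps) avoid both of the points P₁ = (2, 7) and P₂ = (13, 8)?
Number of paths = 4056164832

Inclusion–exclusion. Total paths: C(35, 17) = 4537567650. Through P₁: C(9, 2)·C(26, 15) = 278141760. Through P₂: C(21, 13)·C(14, 4) = 203693490. Since P₁ is strictly southwest of P₂, a monotone path through both must visit P₁ then P₂; paths through both = C(9, 2)·C(12, 11)·C(14, 4) = 432432. Avoid both = 4537567650 − 278141760 − 203693490 + 432432 = 4056164832.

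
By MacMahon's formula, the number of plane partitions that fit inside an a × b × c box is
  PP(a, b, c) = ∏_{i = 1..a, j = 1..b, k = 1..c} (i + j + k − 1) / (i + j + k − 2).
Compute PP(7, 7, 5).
PP(7, 7, 5) = 13710834632352

Evaluate the triple product over i = 1..7, j = 1..7, k = 1..5. The factors are (2/1) · (3/2) · (4/3) · (5/4) · (6/5) · (3/2) · (4/3) · (5/4) · … (245 factors total). The numerators and denominators telescope so the product is an integer; carrying out the multiplication exactly gives PP(7, 7, 5) = 13710834632352.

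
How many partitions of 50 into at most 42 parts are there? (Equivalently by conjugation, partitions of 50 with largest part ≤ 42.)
p(50, parts ≤ 42) = 204181

Use the recurrence p(n, m) = p(n, m−1) + p(n−m, m): either the largest part is < m (count p(n, m−1)) or the largest part is exactly m (remove one copy of m, count p(n−m, m)). With p(0, ·) = 1 this gives p(50, parts ≤ 42) = 204181. (By conjugating Young diagrams, this also counts partitions of 50 into at most 42 parts.)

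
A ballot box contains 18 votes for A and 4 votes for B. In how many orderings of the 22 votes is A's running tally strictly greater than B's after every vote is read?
Strict-lead orderings = 4655

Total orderings of the 22 votes with 18 for A: C(22, 18) = 7315. By the Bertrand ballot formula (Cycle Lemma / reflection principle), the number of orderings in which A is strictly ahead of B throughout is (p − q)/(p + q) · C(p + q, p) = (18 − 4)/(18 + 4) · 7315 = 4655.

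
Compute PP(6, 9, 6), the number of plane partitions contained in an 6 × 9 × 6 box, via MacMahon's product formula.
PP(6, 9, 6) = 6062460972064640

Evaluate the triple product over i = 1..6, j = 1..9, k = 1..6. The factors are (2/1) · (3/2) · (4/3) · (5/4) · (6/5) · (7/6) · (3/2) · (4/3) · … (324 factors total). The numerators and denominators telescope so the product is an integer; carrying out the multiplication exactly gives PP(6, 9, 6) = 6062460972064640.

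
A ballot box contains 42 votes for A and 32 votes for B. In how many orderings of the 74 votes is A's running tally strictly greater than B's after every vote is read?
Strict-lead orderings = 120911825638427755470

Total orderings of the 74 votes with 42 for A: C(74, 42) = 894747509724365390478. By the Bertrand ballot formula (Cycle Lemma / reflection principle), the number of orderings in which A is strictly ahead of B throughout is (p − q)/(p + q) · C(p + q, p) = (42 − 32)/(42 + 32) · 894747509724365390478 = 120911825638427755470.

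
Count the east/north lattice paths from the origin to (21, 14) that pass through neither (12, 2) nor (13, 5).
Number of paths = 2093772530

Inclusion–exclusion. Total paths: C(35, 21) = 2319959400. Through P₁: C(14, 12)·C(21, 9) = 26747630. Through P₂: C(18, 13)·C(17, 8) = 208288080. Since P₁ is strictly southwest of P₂, a monotone path through both must visit P₁ then P₂; paths through both = C(14, 12)·C(4, 1)·C(17, 8) = 8848840. Avoid both = 2319959400 − 26747630 − 208288080 + 8848840 = 2093772530.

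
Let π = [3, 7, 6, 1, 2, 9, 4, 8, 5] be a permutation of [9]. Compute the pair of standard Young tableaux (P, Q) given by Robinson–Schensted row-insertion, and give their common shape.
P = [1, 2, 4, 5] / [3, 6, 8] / [7, 9];  Q = [1, 2, 6, 8] / [3, 5, 7] / [4, 9];  common shape = (4, 3, 2)

Row-insert the values π_1, π_2, … into P one at a time, bumping the leftmost entry strictly greater than the inserted value down to the next row. The recording tableau Q records, in position (i, j), the step at which that cell was added to P.
  Insert 3 (step 1): P = [3];  Q = [1]
  Insert 7 (step 2): P = [3, 7];  Q = [1, 2]
  Insert 6 (step 3): P = [3, 6] / [7];  Q = [1, 2] / [3]
  Insert 1 (step 4): P = [1, 6] / [3] / [7];  Q = [1, 2] / [3] / [4]
  Insert 2 (step 5): P = [1, 2] / [3, 6] / [7];  Q = [1, 2] / [3, 5] / [4]
  Insert 9 (step 6): P = [1, 2, 9] / [3, 6] / [7];  Q = [1, 2, 6] / [3, 5] / [4]
  Insert 4 (step 7): P = [1, 2, 4] / [3, 6, 9] / [7];  Q = [1, 2, 6] / [3, 5, 7] / [4]
  Insert 8 (step 8): P = [1, 2, 4, 8] / [3, 6, 9] / [7];  Q = [1, 2, 6, 8] / [3, 5, 7] / [4]
  Insert 5 (step 9): P = [1, 2, 4, 5] / [3, 6, 8] / [7, 9];  Q = [1, 2, 6, 8] / [3, 5, 7] / [4, 9]
Final shape: (4, 3, 2).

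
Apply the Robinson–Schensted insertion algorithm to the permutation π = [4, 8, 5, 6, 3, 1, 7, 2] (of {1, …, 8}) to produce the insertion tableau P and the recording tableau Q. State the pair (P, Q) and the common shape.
P = [1, 2, 6, 7] / [3, 5] / [4] / [8];  Q = [1, 2, 4, 7] / [3, 8] / [5] / [6];  common shape = (4, 2, 1, 1)

Row-insert the values π_1, π_2, … into P one at a time, bumping the leftmost entry strictly greater than the inserted value down to the next row. The recording tableau Q records, in position (i, j), the step at which that cell was added to P.
  Insert 4 (step 1): P = [4];  Q = [1]
  Insert 8 (step 2): P = [4, 8];  Q = [1, 2]
  Insert 5 (step 3): P = [4, 5] / [8];  Q = [1, 2] / [3]
  Insert 6 (step 4): P = [4, 5, 6] / [8];  Q = [1, 2, 4] / [3]
  Insert 3 (step 5): P = [3, 5, 6] / [4] / [8];  Q = [1, 2, 4] / [3] / [5]
  Insert 1 (step 6): P = [1, 5, 6] / [3] / [4] / [8];  Q = [1, 2, 4] / [3] / [5] / [6]
  Insert 7 (step 7): P = [1, 5, 6, 7] / [3] / [4] / [8];  Q = [1, 2, 4, 7] / [3] / [5] / [6]
  Insert 2 (step 8): P = [1, 2, 6, 7] / [3, 5] / [4] / [8];  Q = [1, 2, 4, 7] / [3, 8] / [5] / [6]
Final shape: (4, 2, 1, 1).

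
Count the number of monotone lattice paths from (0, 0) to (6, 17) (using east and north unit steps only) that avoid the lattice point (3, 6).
Number of paths = 70371

Total paths from (0, 0) to (6, 17): C(23, 6) = 100947. Paths through (3, 6): (paths (0, 0) → (3, 6)) × (paths (3, 6) → (6, 17)) = C(9, 3) · C(14, 3) = 84 · 364 = 30576. Avoidance count = 100947 − 30576 = 70371.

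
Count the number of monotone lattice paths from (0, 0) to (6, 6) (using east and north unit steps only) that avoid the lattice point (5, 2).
Number of paths = 819

Total paths from (0, 0) to (6, 6): C(12, 6) = 924. Paths through (5, 2): (paths (0, 0) → (5, 2)) × (paths (5, 2) → (6, 6)) = C(7, 5) · C(5, 1) = 21 · 5 = 105. Avoidance count = 924 − 105 = 819.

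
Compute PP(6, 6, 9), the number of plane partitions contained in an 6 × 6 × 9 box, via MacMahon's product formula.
PP(6, 6, 9) = 6062460972064640

Evaluate the triple product over i = 1..6, j = 1..6, k = 1..9. The factors are (2/1) · (3/2) · (4/3) · (5/4) · (6/5) · (7/6) · (8/7) · (9/8) · … (324 factors total). The numerators and denominators telescope so the product is an integer; carrying out the multiplication exactly gives PP(6, 6, 9) = 6062460972064640.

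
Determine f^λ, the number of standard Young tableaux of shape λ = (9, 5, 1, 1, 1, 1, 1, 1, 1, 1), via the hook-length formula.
# SYT of shape (9, 5, 1, 1, 1, 1, 1, 1, 1, 1) = 68395250

Hook-length formula: f^λ = n! / Π hook(c), product over all cells c of the Young diagram. For λ = (9, 5, 1, 1, 1, 1, 1, 1, 1, 1), n = 22 boxes. Hook lengths by row (left-to-right, top-to-bottom): [18, 9, 8, 7, 6, 4, 3, 2, 1]; [13, 4, 3, 2, 1]; [8]; [7]; [6]; [5]; [4]; [3]; [2]; [1]. Product of hooks = 16433900421120. So f^λ = 22! / 16433900421120 = 1124000727777607680000 / 16433900421120 = 68395250.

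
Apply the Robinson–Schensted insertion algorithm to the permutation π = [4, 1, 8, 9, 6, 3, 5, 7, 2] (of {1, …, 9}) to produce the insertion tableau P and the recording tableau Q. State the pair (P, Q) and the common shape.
P = [1, 2, 5, 7] / [3, 6, 9] / [4] / [8];  Q = [1, 3, 4, 8] / [2, 5, 7] / [6] / [9];  common shape = (4, 3, 1, 1)

Row-insert the values π_1, π_2, … into P one at a time, bumping the leftmost entry strictly greater than the inserted value down to the next row. The recording tableau Q records, in position (i, j), the step at which that cell was added to P.
  Insert 4 (step 1): P = [4];  Q = [1]
  Insert 1 (step 2): P = [1] / [4];  Q = [1] / [2]
  Insert 8 (step 3): P = [1, 8] / [4];  Q = [1, 3] / [2]
  Insert 9 (step 4): P = [1, 8, 9] / [4];  Q = [1, 3, 4] / [2]
  Insert 6 (step 5): P = [1, 6, 9] / [4, 8];  Q = [1, 3, 4] / [2, 5]
  Insert 3 (step 6): P = [1, 3, 9] / [4, 6] / [8];  Q = [1, 3, 4] / [2, 5] / [6]
  Insert 5 (step 7): P = [1, 3, 5] / [4, 6, 9] / [8];  Q = [1, 3, 4] / [2, 5, 7] / [6]
  Insert 7 (step 8): P = [1, 3, 5, 7] / [4, 6, 9] / [8];  Q = [1, 3, 4, 8] / [2, 5, 7] / [6]
  Insert 2 (step 9): P = [1, 2, 5, 7] / [3, 6, 9] / [4] / [8];  Q = [1, 3, 4, 8] / [2, 5, 7] / [6] / [9]
Final shape: (4, 3, 1, 1).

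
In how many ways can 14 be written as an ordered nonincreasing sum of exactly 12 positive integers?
p(14, 12 parts) = 2

Partitions of n into exactly k parts ↔ partitions of n − k into at most k parts (subtract 1 from each part). For n = 14, k = 12, the partitions are: 3+1+1+1+1+1+1+1+1+1+1+1, 2+2+1+1+1+1+1+1+1+1+1+1. Count = 2.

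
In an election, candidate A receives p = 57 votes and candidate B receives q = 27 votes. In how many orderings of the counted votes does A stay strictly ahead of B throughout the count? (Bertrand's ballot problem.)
Strict-lead orderings = 2682251865977033138160

Total orderings of the 84 votes with 57 for A: C(84, 57) = 7510305224735692786848. By the Bertrand ballot formula (Cycle Lemma / reflection principle), the number of orderings in which A is strictly ahead of B throughout is (p − q)/(p + q) · C(p + q, p) = (57 − 27)/(57 + 27) · 7510305224735692786848 = 2682251865977033138160.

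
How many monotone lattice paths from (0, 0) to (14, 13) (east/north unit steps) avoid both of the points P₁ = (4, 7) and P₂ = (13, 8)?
Number of paths = 16214520

Inclusion–exclusion. Total paths: C(27, 14) = 20058300. Through P₁: C(11, 4)·C(16, 10) = 2642640. Through P₂: C(21, 13)·C(6, 1) = 1220940. Since P₁ is strictly southwest of P₂, a monotone path through both must visit P₁ then P₂; paths through both = C(11, 4)·C(10, 9)·C(6, 1) = 19800. Avoid both = 20058300 − 2642640 − 1220940 + 19800 = 16214520.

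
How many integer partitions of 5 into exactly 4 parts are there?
p(5, 4 parts) = 1

Partitions of n into exactly k parts ↔ partitions of n − k into at most k parts (subtract 1 from each part). For n = 5, k = 4, the partitions are: 2+1+1+1. Count = 1.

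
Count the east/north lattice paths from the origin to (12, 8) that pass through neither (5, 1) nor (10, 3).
Number of paths = 102018

Inclusion–exclusion. Total paths: C(20, 12) = 125970. Through P₁: C(6, 5)·C(14, 7) = 20592. Through P₂: C(13, 10)·C(7, 2) = 6006. Since P₁ is strictly southwest of P₂, a monotone path through both must visit P₁ then P₂; paths through both = C(6, 5)·C(7, 5)·C(7, 2) = 2646. Avoid both = 125970 − 20592 − 6006 + 2646 = 102018.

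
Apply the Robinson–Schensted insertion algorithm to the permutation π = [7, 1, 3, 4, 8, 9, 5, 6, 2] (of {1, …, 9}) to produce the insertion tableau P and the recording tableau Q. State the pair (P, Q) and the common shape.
P = [1, 2, 4, 5, 6] / [3, 8, 9] / [7];  Q = [1, 3, 4, 5, 6] / [2, 7, 8] / [9];  common shape = (5, 3, 1)

Row-insert the values π_1, π_2, … into P one at a time, bumping the leftmost entry strictly greater than the inserted value down to the next row. The recording tableau Q records, in position (i, j), the step at which that cell was added to P.
  Insert 7 (step 1): P = [7];  Q = [1]
  Insert 1 (step 2): P = [1] / [7];  Q = [1] / [2]
  Insert 3 (step 3): P = [1, 3] / [7];  Q = [1, 3] / [2]
  Insert 4 (step 4): P = [1, 3, 4] / [7];  Q = [1, 3, 4] / [2]
  Insert 8 (step 5): P = [1, 3, 4, 8] / [7];  Q = [1, 3, 4, 5] / [2]
  Insert 9 (step 6): P = [1, 3, 4, 8, 9] / [7];  Q = [1, 3, 4, 5, 6] / [2]
  Insert 5 (step 7): P = [1, 3, 4, 5, 9] / [7, 8];  Q = [1, 3, 4, 5, 6] / [2, 7]
  Insert 6 (step 8): P = [1, 3, 4, 5, 6] / [7, 8, 9];  Q = [1, 3, 4, 5, 6] / [2, 7, 8]
  Insert 2 (step 9): P = [1, 2, 4, 5, 6] / [3, 8, 9] / [7];  Q = [1, 3, 4, 5, 6] / [2, 7, 8] / [9]
Final shape: (5, 3, 1).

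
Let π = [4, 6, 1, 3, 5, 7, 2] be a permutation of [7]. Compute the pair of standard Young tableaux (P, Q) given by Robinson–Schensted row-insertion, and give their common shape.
P = [1, 2, 5, 7] / [3, 6] / [4];  Q = [1, 2, 5, 6] / [3, 4] / [7];  common shape = (4, 2, 1)

Row-insert the values π_1, π_2, … into P one at a time, bumping the leftmost entry strictly greater than the inserted value down to the next row. The recording tableau Q records, in position (i, j), the step at which that cell was added to P.
  Insert 4 (step 1): P = [4];  Q = [1]
  Insert 6 (step 2): P = [4, 6];  Q = [1, 2]
  Insert 1 (step 3): P = [1, 6] / [4];  Q = [1, 2] / [3]
  Insert 3 (step 4): P = [1, 3] / [4, 6];  Q = [1, 2] / [3, 4]
  Insert 5 (step 5): P = [1, 3, 5] / [4, 6];  Q = [1, 2, 5] / [3, 4]
  Insert 7 (step 6): P = [1, 3, 5, 7] / [4, 6];  Q = [1, 2, 5, 6] / [3, 4]
  Insert 2 (step 7): P = [1, 2, 5, 7] / [3, 6] / [4];  Q = [1, 2, 5, 6] / [3, 4] / [7]
Final shape: (4, 2, 1).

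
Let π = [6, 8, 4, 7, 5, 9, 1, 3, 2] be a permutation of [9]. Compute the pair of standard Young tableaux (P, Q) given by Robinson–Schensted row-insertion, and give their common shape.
P = [1, 2, 9] / [3, 5] / [4, 7] / [6] / [8];  Q = [1, 2, 6] / [3, 4] / [5, 8] / [7] / [9];  common shape = (3, 2, 2, 1, 1)

Row-insert the values π_1, π_2, … into P one at a time, bumping the leftmost entry strictly greater than the inserted value down to the next row. The recording tableau Q records, in position (i, j), the step at which that cell was added to P.
  Insert 6 (step 1): P = [6];  Q = [1]
  Insert 8 (step 2): P = [6, 8];  Q = [1, 2]
  Insert 4 (step 3): P = [4, 8] / [6];  Q = [1, 2] / [3]
  Insert 7 (step 4): P = [4, 7] / [6, 8];  Q = [1, 2] / [3, 4]
  Insert 5 (step 5): P = [4, 5] / [6, 7] / [8];  Q = [1, 2] / [3, 4] / [5]
  Insert 9 (step 6): P = [4, 5, 9] / [6, 7] / [8];  Q = [1, 2, 6] / [3, 4] / [5]
  Insert 1 (step 7): P = [1, 5, 9] / [4, 7] / [6] / [8];  Q = [1, 2, 6] / [3, 4] / [5] / [7]
  Insert 3 (step 8): P = [1, 3, 9] / [4, 5] / [6, 7] / [8];  Q = [1, 2, 6] / [3, 4] / [5, 8] / [7]
  Insert 2 (step 9): P = [1, 2, 9] / [3, 5] / [4, 7] / [6] / [8];  Q = [1, 2, 6] / [3, 4] / [5, 8] / [7] / [9]
Final shape: (3, 2, 2, 1, 1).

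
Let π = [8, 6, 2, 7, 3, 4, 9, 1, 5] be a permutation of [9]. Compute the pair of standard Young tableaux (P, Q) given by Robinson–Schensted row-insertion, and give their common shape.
P = [1, 3, 4, 5] / [2, 7, 9] / [6] / [8];  Q = [1, 4, 6, 7] / [2, 5, 9] / [3] / [8];  common shape = (4, 3, 1, 1)

Row-insert the values π_1, π_2, … into P one at a time, bumping the leftmost entry strictly greater than the inserted value down to the next row. The recording tableau Q records, in position (i, j), the step at which that cell was added to P.
  Insert 8 (step 1): P = [8];  Q = [1]
  Insert 6 (step 2): P = [6] / [8];  Q = [1] / [2]
  Insert 2 (step 3): P = [2] / [6] / [8];  Q = [1] / [2] / [3]
  Insert 7 (step 4): P = [2, 7] / [6] / [8];  Q = [1, 4] / [2] / [3]
  Insert 3 (step 5): P = [2, 3] / [6, 7] / [8];  Q = [1, 4] / [2, 5] / [3]
  Insert 4 (step 6): P = [2, 3, 4] / [6, 7] / [8];  Q = [1, 4, 6] / [2, 5] / [3]
  Insert 9 (step 7): P = [2, 3, 4, 9] / [6, 7] / [8];  Q = [1, 4, 6, 7] / [2, 5] / [3]
  Insert 1 (step 8): P = [1, 3, 4, 9] / [2, 7] / [6] / [8];  Q = [1, 4, 6, 7] / [2, 5] / [3] / [8]
  Insert 5 (step 9): P = [1, 3, 4, 5] / [2, 7, 9] / [6] / [8];  Q = [1, 4, 6, 7] / [2, 5, 9] / [3] / [8]
Final shape: (4, 3, 1, 1).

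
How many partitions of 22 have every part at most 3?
p(22, parts ≤ 3) = 52

Use the recurrence p(n, m) = p(n, m−1) + p(n−m, m): either the largest part is < m (count p(n, m−1)) or the largest part is exactly m (remove one copy of m, count p(n−m, m)). With p(0, ·) = 1 this gives p(22, parts ≤ 3) = 52. (By conjugating Young diagrams, this also counts partitions of 22 into at most 3 parts.)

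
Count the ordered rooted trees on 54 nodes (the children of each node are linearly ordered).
C_53 = 116157871455782434250553845880

These ordered rooted trees are counted by the Catalan number C_n = (1/(n + 1)) · C(2n, n). For n = 53: C_53 = (1/54) · C(106, 53) = 6272525058612251449529907677520/54 = 116157871455782434250553845880.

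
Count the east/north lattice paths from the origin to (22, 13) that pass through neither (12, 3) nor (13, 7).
Number of paths = 1015672595

Inclusion–exclusion. Total paths: C(35, 22) = 1476337800. Through P₁: C(15, 12)·C(20, 10) = 84063980. Through P₂: C(20, 13)·C(15, 9) = 387987600. Since P₁ is strictly southwest of P₂, a monotone path through both must visit P₁ then P₂; paths through both = C(15, 12)·C(5, 1)·C(15, 9) = 11386375. Avoid both = 1476337800 − 84063980 − 387987600 + 11386375 = 1015672595.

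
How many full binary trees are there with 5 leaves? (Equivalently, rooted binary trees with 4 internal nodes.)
C_4 = 14

These full binary trees are counted by the Catalan number C_n = (1/(n + 1)) · C(2n, n). For n = 4: C_4 = (1/5) · C(8, 4) = 70/5 = 14.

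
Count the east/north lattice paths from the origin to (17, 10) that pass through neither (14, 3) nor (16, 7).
Number of paths = 7414857

Inclusion–exclusion. Total paths: C(27, 17) = 8436285. Through P₁: C(17, 14)·C(10, 3) = 81600. Through P₂: C(23, 16)·C(4, 1) = 980628. Since P₁ is strictly southwest of P₂, a monotone path through both must visit P₁ then P₂; paths through both = C(17, 14)·C(6, 2)·C(4, 1) = 40800. Avoid both = 8436285 − 81600 − 980628 + 40800 = 7414857.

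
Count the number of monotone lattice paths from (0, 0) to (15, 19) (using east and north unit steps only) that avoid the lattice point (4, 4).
Number of paths = 1315136320

Total paths from (0, 0) to (15, 19): C(34, 15) = 1855967520. Paths through (4, 4): (paths (0, 0) → (4, 4)) × (paths (4, 4) → (15, 19)) = C(8, 4) · C(26, 11) = 70 · 7726160 = 540831200. Avoidance count = 1855967520 − 540831200 = 1315136320.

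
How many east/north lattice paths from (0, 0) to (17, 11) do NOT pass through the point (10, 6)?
Number of paths = 15131844

Total paths from (0, 0) to (17, 11): C(28, 17) = 21474180. Paths through (10, 6): (paths (0, 0) → (10, 6)) × (paths (10, 6) → (17, 11)) = C(16, 10) · C(12, 7) = 8008 · 792 = 6342336. Avoidance count = 21474180 − 6342336 = 15131844.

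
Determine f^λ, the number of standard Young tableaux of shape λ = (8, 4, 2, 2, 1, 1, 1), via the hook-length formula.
# SYT of shape (8, 4, 2, 2, 1, 1, 1) = 26604864

Hook-length formula: f^λ = n! / Π hook(c), product over all cells c of the Young diagram. For λ = (8, 4, 2, 2, 1, 1, 1), n = 19 boxes. Hook lengths by row (left-to-right, top-to-bottom): [14, 10, 7, 6, 4, 3, 2, 1]; [9, 5, 2, 1]; [6, 2]; [5, 1]; [3]; [2]; [1]. Product of hooks = 4572288000. So f^λ = 19! / 4572288000 = 121645100408832000 / 4572288000 = 26604864.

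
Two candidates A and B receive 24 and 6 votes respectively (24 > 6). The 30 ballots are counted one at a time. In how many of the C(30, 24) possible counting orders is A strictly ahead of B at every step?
Strict-lead orderings = 356265

Total orderings of the 30 votes with 24 for A: C(30, 24) = 593775. By the Bertrand ballot formula (Cycle Lemma / reflection principle), the number of orderings in which A is strictly ahead of B throughout is (p − q)/(p + q) · C(p + q, p) = (24 − 6)/(24 + 6) · 593775 = 356265.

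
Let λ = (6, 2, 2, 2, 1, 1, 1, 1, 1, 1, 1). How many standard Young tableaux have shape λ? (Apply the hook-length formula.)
# SYT of shape (6, 2, 2, 2, 1, 1, 1, 1, 1, 1, 1) = 1322685

Hook-length formula: f^λ = n! / Π hook(c), product over all cells c of the Young diagram. For λ = (6, 2, 2, 2, 1, 1, 1, 1, 1, 1, 1), n = 19 boxes. Hook lengths by row (left-to-right, top-to-bottom): [16, 8, 4, 3, 2, 1]; [11, 3]; [10, 2]; [9, 1]; [7]; [6]; [5]; [4]; [3]; [2]; [1]. Product of hooks = 91968307200. So f^λ = 19! / 91968307200 = 121645100408832000 / 91968307200 = 1322685.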